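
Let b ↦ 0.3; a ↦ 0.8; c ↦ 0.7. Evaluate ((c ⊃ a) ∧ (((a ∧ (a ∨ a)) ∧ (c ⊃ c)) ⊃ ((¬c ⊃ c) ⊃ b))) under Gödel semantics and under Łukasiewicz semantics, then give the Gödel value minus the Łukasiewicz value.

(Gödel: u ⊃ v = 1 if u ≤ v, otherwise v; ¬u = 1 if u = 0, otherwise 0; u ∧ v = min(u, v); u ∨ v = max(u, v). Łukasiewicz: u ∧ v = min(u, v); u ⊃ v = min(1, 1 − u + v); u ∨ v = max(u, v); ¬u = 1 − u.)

-0.20

Gödel evaluation:
  (c ⊃ a): 0.7 ≤ 0.8, so result = 1
  (a ∨ a) = max(0.8, 0.8) = 0.8
  (a ∧ (a ∨ a)) = min(0.8, 0.8) = 0.8
  (c ⊃ c): 0.7 ≤ 0.7, so result = 1
  ((a ∧ (a ∨ a)) ∧ (c ⊃ c)) = min(0.8, 1) = 0.8
  ¬c: Gödel ¬ of 0.7 = 0 (operand ≠ 0)
  (¬c ⊃ c): 0 ≤ 0.7, so result = 1
  ((¬c ⊃ c) ⊃ b): 1 > 0.3, so result = 0.3
  (((a ∧ (a ∨ a)) ∧ (c ⊃ c)) ⊃ ((¬c ⊃ c) ⊃ b)): 0.8 > 0.3, so result = 0.3
  ((c ⊃ a) ∧ (((a ∧ (a ∨ a)) ∧ (c ⊃ c)) ⊃ ((¬c ⊃ c) ⊃ b))) = min(1, 0.3) = 0.3
  Gödel value = 0.3
Łukasiewicz evaluation:
  (c ⊃ a): min(1, 1 − 0.7 + 0.8) = 1
  (a ∨ a) = max(0.8, 0.8) = 0.8
  (a ∧ (a ∨ a)) = min(0.8, 0.8) = 0.8
  (c ⊃ c): min(1, 1 − 0.7 + 0.7) = 1
  ((a ∧ (a ∨ a)) ∧ (c ⊃ c)) = min(0.8, 1) = 0.8
  ¬c: Łukasiewicz ¬ gives 1 − 0.7 = 0.3
  (¬c ⊃ c): min(1, 1 − 0.3 + 0.7) = 1
  ((¬c ⊃ c) ⊃ b): min(1, 1 − 1 + 0.3) = 0.3
  (((a ∧ (a ∨ a)) ∧ (c ⊃ c)) ⊃ ((¬c ⊃ c) ⊃ b)): min(1, 1 − 0.8 + 0.3) = 0.5
  ((c ⊃ a) ∧ (((a ∧ (a ∨ a)) ∧ (c ⊃ c)) ⊃ ((¬c ⊃ c) ⊃ b))) = min(1, 0.5) = 0.5
  Łukasiewicz value = 0.5
Difference: 0.3 − 0.5 = -0.20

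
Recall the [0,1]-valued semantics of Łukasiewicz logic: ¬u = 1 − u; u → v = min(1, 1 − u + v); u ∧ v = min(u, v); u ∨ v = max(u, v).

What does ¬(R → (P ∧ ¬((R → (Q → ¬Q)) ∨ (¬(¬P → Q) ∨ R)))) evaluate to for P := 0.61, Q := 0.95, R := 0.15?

0.10

¬Q: Łukasiewicz ¬ gives 1 − 0.95 = 0.05
(Q → ¬Q): min(1, 1 − 0.95 + 0.05) = 0.1
(R → (Q → ¬Q)): min(1, 1 − 0.15 + 0.1) = 0.95
¬P: Łukasiewicz ¬ gives 1 − 0.61 = 0.39
(¬P → Q): min(1, 1 − 0.39 + 0.95) = 1
¬(¬P → Q): Łukasiewicz ¬ gives 1 − 1 = 0
(¬(¬P → Q) ∨ R) = max(0, 0.15) = 0.15
((R → (Q → ¬Q)) ∨ (¬(¬P → Q) ∨ R)) = max(0.95, 0.15) = 0.95
¬((R → (Q → ¬Q)) ∨ (¬(¬P → Q) ∨ R)): Łukasiewicz ¬ gives 1 − 0.95 = 0.05
(P ∧ ¬((R → (Q → ¬Q)) ∨ (¬(¬P → Q) ∨ R))) = min(0.61, 0.05) = 0.05
(R → (P ∧ ¬((R → (Q → ¬Q)) ∨ (¬(¬P → Q) ∨ R)))): min(1, 1 − 0.15 + 0.05) = 0.9
¬(R → (P ∧ ¬((R → (Q → ¬Q)) ∨ (¬(¬P → Q) ∨ R)))): Łukasiewicz ¬ gives 1 − 0.9 = 0.1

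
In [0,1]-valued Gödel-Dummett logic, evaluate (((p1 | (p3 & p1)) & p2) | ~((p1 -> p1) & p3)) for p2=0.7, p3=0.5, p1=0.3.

(p3 & p1) = min(0.5, 0.3) = 0.3
(p1 | (p3 & p1)) = max(0.3, 0.3) = 0.3
((p1 | (p3 & p1)) & p2) = min(0.3, 0.7) = 0.3
(p1 -> p1): 0.3 ≤ 0.3, so result = 1
((p1 -> p1) & p3) = min(1, 0.5) = 0.5
~((p1 -> p1) & p3): Gödel ¬ of 0.5 = 0 (operand ≠ 0)
(((p1 | (p3 & p1)) & p2) | ~((p1 -> p1) & p3)) = max(0.3, 0) = 0.3

0.30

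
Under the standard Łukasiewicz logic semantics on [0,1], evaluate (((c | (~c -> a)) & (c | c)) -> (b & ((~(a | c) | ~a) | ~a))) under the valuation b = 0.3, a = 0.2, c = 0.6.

0.70

~c: Łukasiewicz ¬ gives 1 − 0.6 = 0.4
(~c -> a): min(1, 1 − 0.4 + 0.2) = 0.8
(c | (~c -> a)) = max(0.6, 0.8) = 0.8
(c | c) = max(0.6, 0.6) = 0.6
((c | (~c -> a)) & (c | c)) = min(0.8, 0.6) = 0.6
(a | c) = max(0.2, 0.6) = 0.6
~(a | c): Łukasiewicz ¬ gives 1 − 0.6 = 0.4
~a: Łukasiewicz ¬ gives 1 − 0.2 = 0.8
(~(a | c) | ~a) = max(0.4, 0.8) = 0.8
~a: Łukasiewicz ¬ gives 1 − 0.2 = 0.8
((~(a | c) | ~a) | ~a) = max(0.8, 0.8) = 0.8
(b & ((~(a | c) | ~a) | ~a)) = min(0.3, 0.8) = 0.3
(((c | (~c -> a)) & (c | c)) -> (b & ((~(a | c) | ~a) | ~a))): min(1, 1 − 0.6 + 0.3) = 0.7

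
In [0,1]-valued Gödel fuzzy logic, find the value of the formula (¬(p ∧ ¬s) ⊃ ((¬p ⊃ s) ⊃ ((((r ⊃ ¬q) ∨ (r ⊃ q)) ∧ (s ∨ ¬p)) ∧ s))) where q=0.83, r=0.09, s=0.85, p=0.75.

0.85

¬s: Gödel ¬ of 0.85 = 0 (operand ≠ 0)
(p ∧ ¬s) = min(0.75, 0) = 0
¬(p ∧ ¬s): Gödel ¬ of 0 = 1 (operand is 0)
¬p: Gödel ¬ of 0.75 = 0 (operand ≠ 0)
(¬p ⊃ s): 0 ≤ 0.85, so result = 1
¬q: Gödel ¬ of 0.83 = 0 (operand ≠ 0)
(r ⊃ ¬q): 0.09 > 0, so result = 0
(r ⊃ q): 0.09 ≤ 0.83, so result = 1
((r ⊃ ¬q) ∨ (r ⊃ q)) = max(0, 1) = 1
¬p: Gödel ¬ of 0.75 = 0 (operand ≠ 0)
(s ∨ ¬p) = max(0.85, 0) = 0.85
(((r ⊃ ¬q) ∨ (r ⊃ q)) ∧ (s ∨ ¬p)) = min(1, 0.85) = 0.85
((((r ⊃ ¬q) ∨ (r ⊃ q)) ∧ (s ∨ ¬p)) ∧ s) = min(0.85, 0.85) = 0.85
((¬p ⊃ s) ⊃ ((((r ⊃ ¬q) ∨ (r ⊃ q)) ∧ (s ∨ ¬p)) ∧ s)): 1 > 0.85, so result = 0.85
(¬(p ∧ ¬s) ⊃ ((¬p ⊃ s) ⊃ ((((r ⊃ ¬q) ∨ (r ⊃ q)) ∧ (s ∨ ¬p)) ∧ s))): 1 > 0.85, so result = 0.85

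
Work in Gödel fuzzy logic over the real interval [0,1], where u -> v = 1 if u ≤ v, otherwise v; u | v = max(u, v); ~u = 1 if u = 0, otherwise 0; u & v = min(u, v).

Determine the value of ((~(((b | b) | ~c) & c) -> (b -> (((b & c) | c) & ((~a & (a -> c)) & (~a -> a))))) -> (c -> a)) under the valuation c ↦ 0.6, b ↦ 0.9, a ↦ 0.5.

(b | b) = max(0.9, 0.9) = 0.9
~c: Gödel ¬ of 0.6 = 0 (operand ≠ 0)
((b | b) | ~c) = max(0.9, 0) = 0.9
(((b | b) | ~c) & c) = min(0.9, 0.6) = 0.6
~(((b | b) | ~c) & c): Gödel ¬ of 0.6 = 0 (operand ≠ 0)
(b & c) = min(0.9, 0.6) = 0.6
((b & c) | c) = max(0.6, 0.6) = 0.6
~a: Gödel ¬ of 0.5 = 0 (operand ≠ 0)
(a -> c): 0.5 ≤ 0.6, so result = 1
(~a & (a -> c)) = min(0, 1) = 0
~a: Gödel ¬ of 0.5 = 0 (operand ≠ 0)
(~a -> a): 0 ≤ 0.5, so result = 1
((~a & (a -> c)) & (~a -> a)) = min(0, 1) = 0
(((b & c) | c) & ((~a & (a -> c)) & (~a -> a))) = min(0.6, 0) = 0
(b -> (((b & c) | c) & ((~a & (a -> c)) & (~a -> a)))): 0.9 > 0, so result = 0
(~(((b | b) | ~c) & c) -> (b -> (((b & c) | c) & ((~a & (a -> c)) & (~a -> a))))): 0 ≤ 0, so result = 1
(c -> a): 0.6 > 0.5, so result = 0.5
((~(((b | b) | ~c) & c) -> (b -> (((b & c) | c) & ((~a & (a -> c)) & (~a -> a))))) -> (c -> a)): 1 > 0.5, so result = 0.5

0.50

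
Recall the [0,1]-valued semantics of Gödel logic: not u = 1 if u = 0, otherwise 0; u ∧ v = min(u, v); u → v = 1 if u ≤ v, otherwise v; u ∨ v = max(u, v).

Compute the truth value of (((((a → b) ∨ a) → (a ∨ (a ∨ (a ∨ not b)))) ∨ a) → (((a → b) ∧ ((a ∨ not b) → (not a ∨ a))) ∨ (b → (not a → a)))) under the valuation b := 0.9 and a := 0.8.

1.00

(a → b): 0.8 ≤ 0.9, so result = 1
((a → b) ∨ a) = max(1, 0.8) = 1
not b: Gödel ¬ of 0.9 = 0 (operand ≠ 0)
(a ∨ not b) = max(0.8, 0) = 0.8
(a ∨ (a ∨ not b)) = max(0.8, 0.8) = 0.8
(a ∨ (a ∨ (a ∨ not b))) = max(0.8, 0.8) = 0.8
(((a → b) ∨ a) → (a ∨ (a ∨ (a ∨ not b)))): 1 > 0.8, so result = 0.8
((((a → b) ∨ a) → (a ∨ (a ∨ (a ∨ not b)))) ∨ a) = max(0.8, 0.8) = 0.8
(a → b): 0.8 ≤ 0.9, so result = 1
not b: Gödel ¬ of 0.9 = 0 (operand ≠ 0)
(a ∨ not b) = max(0.8, 0) = 0.8
not a: Gödel ¬ of 0.8 = 0 (operand ≠ 0)
(not a ∨ a) = max(0, 0.8) = 0.8
((a ∨ not b) → (not a ∨ a)): 0.8 ≤ 0.8, so result = 1
((a → b) ∧ ((a ∨ not b) → (not a ∨ a))) = min(1, 1) = 1
not a: Gödel ¬ of 0.8 = 0 (operand ≠ 0)
(not a → a): 0 ≤ 0.8, so result = 1
(b → (not a → a)): 0.9 ≤ 1, so result = 1
(((a → b) ∧ ((a ∨ not b) → (not a ∨ a))) ∨ (b → (not a → a))) = max(1, 1) = 1
(((((a → b) ∨ a) → (a ∨ (a ∨ (a ∨ not b)))) ∨ a) → (((a → b) ∧ ((a ∨ not b) → (not a ∨ a))) ∨ (b → (not a → a)))): 0.8 ≤ 1, so result = 1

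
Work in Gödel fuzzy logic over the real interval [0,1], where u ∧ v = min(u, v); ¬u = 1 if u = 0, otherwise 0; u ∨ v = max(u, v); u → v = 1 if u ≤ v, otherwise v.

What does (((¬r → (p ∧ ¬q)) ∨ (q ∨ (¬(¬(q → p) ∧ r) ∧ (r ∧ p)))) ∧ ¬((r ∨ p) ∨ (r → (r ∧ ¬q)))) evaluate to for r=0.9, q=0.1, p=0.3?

¬r: Gödel ¬ of 0.9 = 0 (operand ≠ 0)
¬q: Gödel ¬ of 0.1 = 0 (operand ≠ 0)
(p ∧ ¬q) = min(0.3, 0) = 0
(¬r → (p ∧ ¬q)): 0 ≤ 0, so result = 1
(q → p): 0.1 ≤ 0.3, so result = 1
¬(q → p): Gödel ¬ of 1 = 0 (operand ≠ 0)
(¬(q → p) ∧ r) = min(0, 0.9) = 0
¬(¬(q → p) ∧ r): Gödel ¬ of 0 = 1 (operand is 0)
(r ∧ p) = min(0.9, 0.3) = 0.3
(¬(¬(q → p) ∧ r) ∧ (r ∧ p)) = min(1, 0.3) = 0.3
(q ∨ (¬(¬(q → p) ∧ r) ∧ (r ∧ p))) = max(0.1, 0.3) = 0.3
((¬r → (p ∧ ¬q)) ∨ (q ∨ (¬(¬(q → p) ∧ r) ∧ (r ∧ p)))) = max(1, 0.3) = 1
(r ∨ p) = max(0.9, 0.3) = 0.9
¬q: Gödel ¬ of 0.1 = 0 (operand ≠ 0)
(r ∧ ¬q) = min(0.9, 0) = 0
(r → (r ∧ ¬q)): 0.9 > 0, so result = 0
((r ∨ p) ∨ (r → (r ∧ ¬q))) = max(0.9, 0) = 0.9
¬((r ∨ p) ∨ (r → (r ∧ ¬q))): Gödel ¬ of 0.9 = 0 (operand ≠ 0)
(((¬r → (p ∧ ¬q)) ∨ (q ∨ (¬(¬(q → p) ∧ r) ∧ (r ∧ p)))) ∧ ¬((r ∨ p) ∨ (r → (r ∧ ¬q)))) = min(1, 0) = 0

0.00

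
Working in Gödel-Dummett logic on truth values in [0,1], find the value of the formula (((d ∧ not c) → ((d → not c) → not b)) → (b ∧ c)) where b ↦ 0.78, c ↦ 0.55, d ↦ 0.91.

0.55

not c: Gödel ¬ of 0.55 = 0 (operand ≠ 0)
(d ∧ not c) = min(0.91, 0) = 0
not c: Gödel ¬ of 0.55 = 0 (operand ≠ 0)
(d → not c): 0.91 > 0, so result = 0
not b: Gödel ¬ of 0.78 = 0 (operand ≠ 0)
((d → not c) → not b): 0 ≤ 0, so result = 1
((d ∧ not c) → ((d → not c) → not b)): 0 ≤ 1, so result = 1
(b ∧ c) = min(0.78, 0.55) = 0.55
(((d ∧ not c) → ((d → not c) → not b)) → (b ∧ c)): 1 > 0.55, so result = 0.55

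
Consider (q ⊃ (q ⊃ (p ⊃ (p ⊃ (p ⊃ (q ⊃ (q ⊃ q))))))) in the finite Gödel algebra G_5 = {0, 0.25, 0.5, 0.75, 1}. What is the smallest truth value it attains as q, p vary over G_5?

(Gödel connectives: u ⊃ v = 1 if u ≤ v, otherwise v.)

Every assignment gives 1. For instance at q = 0, p = 0:
  (q ⊃ q): 0 ≤ 0, so result = 1
  (q ⊃ (q ⊃ q)): 0 ≤ 1, so result = 1
  (p ⊃ (q ⊃ (q ⊃ q))): 0 ≤ 1, so result = 1
  (p ⊃ (p ⊃ (q ⊃ (q ⊃ q)))): 0 ≤ 1, so result = 1
  (p ⊃ (p ⊃ (p ⊃ (q ⊃ (q ⊃ q))))): 0 ≤ 1, so result = 1
  (q ⊃ (p ⊃ (p ⊃ (p ⊃ (q ⊃ (q ⊃ q)))))): 0 ≤ 1, so result = 1
  (q ⊃ (q ⊃ (p ⊃ (p ⊃ (p ⊃ (q ⊃ (q ⊃ q))))))): 0 ≤ 1, so result = 1
All 25 assignments give value 1 — the formula is a G_5-tautology.

1.00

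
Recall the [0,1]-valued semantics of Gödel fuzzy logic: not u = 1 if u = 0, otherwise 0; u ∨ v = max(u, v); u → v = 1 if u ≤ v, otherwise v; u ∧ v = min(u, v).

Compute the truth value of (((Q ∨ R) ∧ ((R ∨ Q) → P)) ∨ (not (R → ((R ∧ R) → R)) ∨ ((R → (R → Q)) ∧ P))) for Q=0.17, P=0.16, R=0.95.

0.16

(Q ∨ R) = max(0.17, 0.95) = 0.95
(R ∨ Q) = max(0.95, 0.17) = 0.95
((R ∨ Q) → P): 0.95 > 0.16, so result = 0.16
((Q ∨ R) ∧ ((R ∨ Q) → P)) = min(0.95, 0.16) = 0.16
(R ∧ R) = min(0.95, 0.95) = 0.95
((R ∧ R) → R): 0.95 ≤ 0.95, so result = 1
(R → ((R ∧ R) → R)): 0.95 ≤ 1, so result = 1
not (R → ((R ∧ R) → R)): Gödel ¬ of 1 = 0 (operand ≠ 0)
(R → Q): 0.95 > 0.17, so result = 0.17
(R → (R → Q)): 0.95 > 0.17, so result = 0.17
((R → (R → Q)) ∧ P) = min(0.17, 0.16) = 0.16
(not (R → ((R ∧ R) → R)) ∨ ((R → (R → Q)) ∧ P)) = max(0, 0.16) = 0.16
(((Q ∨ R) ∧ ((R ∨ Q) → P)) ∨ (not (R → ((R ∧ R) → R)) ∨ ((R → (R → Q)) ∧ P))) = max(0.16, 0.16) = 0.16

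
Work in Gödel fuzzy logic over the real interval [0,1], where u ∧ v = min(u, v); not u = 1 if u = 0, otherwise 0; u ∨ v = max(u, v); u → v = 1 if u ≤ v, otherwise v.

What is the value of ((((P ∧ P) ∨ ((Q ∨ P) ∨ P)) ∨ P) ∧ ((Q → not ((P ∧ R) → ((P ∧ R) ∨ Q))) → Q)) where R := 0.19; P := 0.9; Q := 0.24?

0.90

(P ∧ P) = min(0.9, 0.9) = 0.9
(Q ∨ P) = max(0.24, 0.9) = 0.9
((Q ∨ P) ∨ P) = max(0.9, 0.9) = 0.9
((P ∧ P) ∨ ((Q ∨ P) ∨ P)) = max(0.9, 0.9) = 0.9
(((P ∧ P) ∨ ((Q ∨ P) ∨ P)) ∨ P) = max(0.9, 0.9) = 0.9
(P ∧ R) = min(0.9, 0.19) = 0.19
(P ∧ R) = min(0.9, 0.19) = 0.19
((P ∧ R) ∨ Q) = max(0.19, 0.24) = 0.24
((P ∧ R) → ((P ∧ R) ∨ Q)): 0.19 ≤ 0.24, so result = 1
not ((P ∧ R) → ((P ∧ R) ∨ Q)): Gödel ¬ of 1 = 0 (operand ≠ 0)
(Q → not ((P ∧ R) → ((P ∧ R) ∨ Q))): 0.24 > 0, so result = 0
((Q → not ((P ∧ R) → ((P ∧ R) ∨ Q))) → Q): 0 ≤ 0.24, so result = 1
((((P ∧ P) ∨ ((Q ∨ P) ∨ P)) ∨ P) ∧ ((Q → not ((P ∧ R) → ((P ∧ R) ∨ Q))) → Q)) = min(0.9, 1) = 0.9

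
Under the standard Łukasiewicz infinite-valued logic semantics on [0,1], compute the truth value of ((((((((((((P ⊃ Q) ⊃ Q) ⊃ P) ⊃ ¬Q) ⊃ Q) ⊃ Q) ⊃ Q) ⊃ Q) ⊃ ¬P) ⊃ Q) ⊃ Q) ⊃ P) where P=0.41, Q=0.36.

0.46

(P ⊃ Q): min(1, 1 − 0.41 + 0.36) = 0.95
((P ⊃ Q) ⊃ Q): min(1, 1 − 0.95 + 0.36) = 0.41
(((P ⊃ Q) ⊃ Q) ⊃ P): min(1, 1 − 0.41 + 0.41) = 1
¬Q: Łukasiewicz ¬ gives 1 − 0.36 = 0.64
((((P ⊃ Q) ⊃ Q) ⊃ P) ⊃ ¬Q): min(1, 1 − 1 + 0.64) = 0.64
(((((P ⊃ Q) ⊃ Q) ⊃ P) ⊃ ¬Q) ⊃ Q): min(1, 1 − 0.64 + 0.36) = 0.72
((((((P ⊃ Q) ⊃ Q) ⊃ P) ⊃ ¬Q) ⊃ Q) ⊃ Q): min(1, 1 − 0.72 + 0.36) = 0.64
(((((((P ⊃ Q) ⊃ Q) ⊃ P) ⊃ ¬Q) ⊃ Q) ⊃ Q) ⊃ Q): min(1, 1 − 0.64 + 0.36) = 0.72
((((((((P ⊃ Q) ⊃ Q) ⊃ P) ⊃ ¬Q) ⊃ Q) ⊃ Q) ⊃ Q) ⊃ Q): min(1, 1 − 0.72 + 0.36) = 0.64
¬P: Łukasiewicz ¬ gives 1 − 0.41 = 0.59
(((((((((P ⊃ Q) ⊃ Q) ⊃ P) ⊃ ¬Q) ⊃ Q) ⊃ Q) ⊃ Q) ⊃ Q) ⊃ ¬P): min(1, 1 − 0.64 + 0.59) = 0.95
((((((((((P ⊃ Q) ⊃ Q) ⊃ P) ⊃ ¬Q) ⊃ Q) ⊃ Q) ⊃ Q) ⊃ Q) ⊃ ¬P) ⊃ Q): min(1, 1 − 0.95 + 0.36) = 0.41
(((((((((((P ⊃ Q) ⊃ Q) ⊃ P) ⊃ ¬Q) ⊃ Q) ⊃ Q) ⊃ Q) ⊃ Q) ⊃ ¬P) ⊃ Q) ⊃ Q): min(1, 1 − 0.41 + 0.36) = 0.95
((((((((((((P ⊃ Q) ⊃ Q) ⊃ P) ⊃ ¬Q) ⊃ Q) ⊃ Q) ⊃ Q) ⊃ Q) ⊃ ¬P) ⊃ Q) ⊃ Q) ⊃ P): min(1, 1 − 0.95 + 0.41) = 0.46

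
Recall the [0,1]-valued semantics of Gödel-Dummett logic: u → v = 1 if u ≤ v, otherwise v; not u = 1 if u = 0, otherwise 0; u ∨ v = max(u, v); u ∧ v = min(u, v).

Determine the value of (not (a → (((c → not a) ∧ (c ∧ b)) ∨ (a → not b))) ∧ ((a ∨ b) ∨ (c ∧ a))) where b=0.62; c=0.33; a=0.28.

0.62

not a: Gödel ¬ of 0.28 = 0 (operand ≠ 0)
(c → not a): 0.33 > 0, so result = 0
(c ∧ b) = min(0.33, 0.62) = 0.33
((c → not a) ∧ (c ∧ b)) = min(0, 0.33) = 0
not b: Gödel ¬ of 0.62 = 0 (operand ≠ 0)
(a → not b): 0.28 > 0, so result = 0
(((c → not a) ∧ (c ∧ b)) ∨ (a → not b)) = max(0, 0) = 0
(a → (((c → not a) ∧ (c ∧ b)) ∨ (a → not b))): 0.28 > 0, so result = 0
not (a → (((c → not a) ∧ (c ∧ b)) ∨ (a → not b))): Gödel ¬ of 0 = 1 (operand is 0)
(a ∨ b) = max(0.28, 0.62) = 0.62
(c ∧ a) = min(0.33, 0.28) = 0.28
((a ∨ b) ∨ (c ∧ a)) = max(0.62, 0.28) = 0.62
(not (a → (((c → not a) ∧ (c ∧ b)) ∨ (a → not b))) ∧ ((a ∨ b) ∨ (c ∧ a))) = min(1, 0.62) = 0.62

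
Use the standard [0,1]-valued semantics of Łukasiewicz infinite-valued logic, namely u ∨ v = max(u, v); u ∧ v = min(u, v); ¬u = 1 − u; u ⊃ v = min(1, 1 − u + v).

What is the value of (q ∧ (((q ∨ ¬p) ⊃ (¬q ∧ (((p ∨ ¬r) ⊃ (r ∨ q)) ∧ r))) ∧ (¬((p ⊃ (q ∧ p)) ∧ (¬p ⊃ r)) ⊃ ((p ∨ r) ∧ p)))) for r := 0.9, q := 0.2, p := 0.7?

¬p: Łukasiewicz ¬ gives 1 − 0.7 = 0.3
(q ∨ ¬p) = max(0.2, 0.3) = 0.3
¬q: Łukasiewicz ¬ gives 1 − 0.2 = 0.8
¬r: Łukasiewicz ¬ gives 1 − 0.9 = 0.1
(p ∨ ¬r) = max(0.7, 0.1) = 0.7
(r ∨ q) = max(0.9, 0.2) = 0.9
((p ∨ ¬r) ⊃ (r ∨ q)): min(1, 1 − 0.7 + 0.9) = 1
(((p ∨ ¬r) ⊃ (r ∨ q)) ∧ r) = min(1, 0.9) = 0.9
(¬q ∧ (((p ∨ ¬r) ⊃ (r ∨ q)) ∧ r)) = min(0.8, 0.9) = 0.8
((q ∨ ¬p) ⊃ (¬q ∧ (((p ∨ ¬r) ⊃ (r ∨ q)) ∧ r))): min(1, 1 − 0.3 + 0.8) = 1
(q ∧ p) = min(0.2, 0.7) = 0.2
(p ⊃ (q ∧ p)): min(1, 1 − 0.7 + 0.2) = 0.5
¬p: Łukasiewicz ¬ gives 1 − 0.7 = 0.3
(¬p ⊃ r): min(1, 1 − 0.3 + 0.9) = 1
((p ⊃ (q ∧ p)) ∧ (¬p ⊃ r)) = min(0.5, 1) = 0.5
¬((p ⊃ (q ∧ p)) ∧ (¬p ⊃ r)): Łukasiewicz ¬ gives 1 − 0.5 = 0.5
(p ∨ r) = max(0.7, 0.9) = 0.9
((p ∨ r) ∧ p) = min(0.9, 0.7) = 0.7
(¬((p ⊃ (q ∧ p)) ∧ (¬p ⊃ r)) ⊃ ((p ∨ r) ∧ p)): min(1, 1 − 0.5 + 0.7) = 1
(((q ∨ ¬p) ⊃ (¬q ∧ (((p ∨ ¬r) ⊃ (r ∨ q)) ∧ r))) ∧ (¬((p ⊃ (q ∧ p)) ∧ (¬p ⊃ r)) ⊃ ((p ∨ r) ∧ p))) = min(1, 1) = 1
(q ∧ (((q ∨ ¬p) ⊃ (¬q ∧ (((p ∨ ¬r) ⊃ (r ∨ q)) ∧ r))) ∧ (¬((p ⊃ (q ∧ p)) ∧ (¬p ⊃ r)) ⊃ ((p ∨ r) ∧ p)))) = min(0.2, 1) = 0.2

0.20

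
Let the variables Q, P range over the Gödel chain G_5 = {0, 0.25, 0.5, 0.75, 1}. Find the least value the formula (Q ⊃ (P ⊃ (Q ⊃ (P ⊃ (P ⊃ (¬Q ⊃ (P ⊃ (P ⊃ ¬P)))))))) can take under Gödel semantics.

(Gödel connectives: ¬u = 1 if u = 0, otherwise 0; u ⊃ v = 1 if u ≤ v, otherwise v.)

Every assignment gives 1. For instance at Q = 0, P = 0:
  ¬Q: Gödel ¬ of 0 = 1 (operand is 0)
  ¬P: Gödel ¬ of 0 = 1 (operand is 0)
  (P ⊃ ¬P): 0 ≤ 1, so result = 1
  (P ⊃ (P ⊃ ¬P)): 0 ≤ 1, so result = 1
  (¬Q ⊃ (P ⊃ (P ⊃ ¬P))): 1 ≤ 1, so result = 1
  (P ⊃ (¬Q ⊃ (P ⊃ (P ⊃ ¬P)))): 0 ≤ 1, so result = 1
  (P ⊃ (P ⊃ (¬Q ⊃ (P ⊃ (P ⊃ ¬P))))): 0 ≤ 1, so result = 1
  (Q ⊃ (P ⊃ (P ⊃ (¬Q ⊃ (P ⊃ (P ⊃ ¬P)))))): 0 ≤ 1, so result = 1
  (P ⊃ (Q ⊃ (P ⊃ (P ⊃ (¬Q ⊃ (P ⊃ (P ⊃ ¬P))))))): 0 ≤ 1, so result = 1
  (Q ⊃ (P ⊃ (Q ⊃ (P ⊃ (P ⊃ (¬Q ⊃ (P ⊃ (P ⊃ ¬P)))))))): 0 ≤ 1, so result = 1
All 25 assignments give value 1 — the formula is a G_5-tautology.

1.00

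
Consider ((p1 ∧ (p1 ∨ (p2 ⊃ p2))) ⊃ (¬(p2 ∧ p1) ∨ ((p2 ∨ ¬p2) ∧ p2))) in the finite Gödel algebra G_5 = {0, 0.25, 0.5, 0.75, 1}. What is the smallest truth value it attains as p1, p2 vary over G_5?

0.25

The minimum is attained at p1 = 0.5, p2 = 0.25:
  (p2 ⊃ p2): 0.25 ≤ 0.25, so result = 1
  (p1 ∨ (p2 ⊃ p2)) = max(0.5, 1) = 1
  (p1 ∧ (p1 ∨ (p2 ⊃ p2))) = min(0.5, 1) = 0.5
  (p2 ∧ p1) = min(0.25, 0.5) = 0.25
  ¬(p2 ∧ p1): Gödel ¬ of 0.25 = 0 (operand ≠ 0)
  ¬p2: Gödel ¬ of 0.25 = 0 (operand ≠ 0)
  (p2 ∨ ¬p2) = max(0.25, 0) = 0.25
  ((p2 ∨ ¬p2) ∧ p2) = min(0.25, 0.25) = 0.25
  (¬(p2 ∧ p1) ∨ ((p2 ∨ ¬p2) ∧ p2)) = max(0, 0.25) = 0.25
  ((p1 ∧ (p1 ∨ (p2 ⊃ p2))) ⊃ (¬(p2 ∧ p1) ∨ ((p2 ∨ ¬p2) ∧ p2))): 0.5 > 0.25, so result = 0.25
Checking all 25 assignments confirms none give a value below 0.25.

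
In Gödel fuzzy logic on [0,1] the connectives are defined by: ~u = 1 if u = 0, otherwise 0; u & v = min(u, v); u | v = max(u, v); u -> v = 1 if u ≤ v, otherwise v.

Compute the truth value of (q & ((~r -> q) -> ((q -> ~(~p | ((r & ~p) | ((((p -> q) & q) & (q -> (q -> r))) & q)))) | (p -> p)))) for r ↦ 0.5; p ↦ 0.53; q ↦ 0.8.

~r: Gödel ¬ of 0.5 = 0 (operand ≠ 0)
(~r -> q): 0 ≤ 0.8, so result = 1
~p: Gödel ¬ of 0.53 = 0 (operand ≠ 0)
~p: Gödel ¬ of 0.53 = 0 (operand ≠ 0)
(r & ~p) = min(0.5, 0) = 0
(p -> q): 0.53 ≤ 0.8, so result = 1
((p -> q) & q) = min(1, 0.8) = 0.8
(q -> r): 0.8 > 0.5, so result = 0.5
(q -> (q -> r)): 0.8 > 0.5, so result = 0.5
(((p -> q) & q) & (q -> (q -> r))) = min(0.8, 0.5) = 0.5
((((p -> q) & q) & (q -> (q -> r))) & q) = min(0.5, 0.8) = 0.5
((r & ~p) | ((((p -> q) & q) & (q -> (q -> r))) & q)) = max(0, 0.5) = 0.5
(~p | ((r & ~p) | ((((p -> q) & q) & (q -> (q -> r))) & q))) = max(0, 0.5) = 0.5
~(~p | ((r & ~p) | ((((p -> q) & q) & (q -> (q -> r))) & q))): Gödel ¬ of 0.5 = 0 (operand ≠ 0)
(q -> ~(~p | ((r & ~p) | ((((p -> q) & q) & (q -> (q -> r))) & q)))): 0.8 > 0, so result = 0
(p -> p): 0.53 ≤ 0.53, so result = 1
((q -> ~(~p | ((r & ~p) | ((((p -> q) & q) & (q -> (q -> r))) & q)))) | (p -> p)) = max(0, 1) = 1
((~r -> q) -> ((q -> ~(~p | ((r & ~p) | ((((p -> q) & q) & (q -> (q -> r))) & q)))) | (p -> p))): 1 ≤ 1, so result = 1
(q & ((~r -> q) -> ((q -> ~(~p | ((r & ~p) | ((((p -> q) & q) & (q -> (q -> r))) & q)))) | (p -> p)))) = min(0.8, 1) = 0.8

0.80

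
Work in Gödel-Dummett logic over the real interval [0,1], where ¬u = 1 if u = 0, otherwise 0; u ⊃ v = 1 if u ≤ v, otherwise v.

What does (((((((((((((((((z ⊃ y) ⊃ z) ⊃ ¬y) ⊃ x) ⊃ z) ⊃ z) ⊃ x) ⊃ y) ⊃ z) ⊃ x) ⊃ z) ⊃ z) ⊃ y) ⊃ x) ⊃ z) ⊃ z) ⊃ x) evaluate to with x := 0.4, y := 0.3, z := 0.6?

0.40

(z ⊃ y): 0.6 > 0.3, so result = 0.3
((z ⊃ y) ⊃ z): 0.3 ≤ 0.6, so result = 1
¬y: Gödel ¬ of 0.3 = 0 (operand ≠ 0)
(((z ⊃ y) ⊃ z) ⊃ ¬y): 1 > 0, so result = 0
((((z ⊃ y) ⊃ z) ⊃ ¬y) ⊃ x): 0 ≤ 0.4, so result = 1
(((((z ⊃ y) ⊃ z) ⊃ ¬y) ⊃ x) ⊃ z): 1 > 0.6, so result = 0.6
((((((z ⊃ y) ⊃ z) ⊃ ¬y) ⊃ x) ⊃ z) ⊃ z): 0.6 ≤ 0.6, so result = 1
(((((((z ⊃ y) ⊃ z) ⊃ ¬y) ⊃ x) ⊃ z) ⊃ z) ⊃ x): 1 > 0.4, so result = 0.4
((((((((z ⊃ y) ⊃ z) ⊃ ¬y) ⊃ x) ⊃ z) ⊃ z) ⊃ x) ⊃ y): 0.4 > 0.3, so result = 0.3
(((((((((z ⊃ y) ⊃ z) ⊃ ¬y) ⊃ x) ⊃ z) ⊃ z) ⊃ x) ⊃ y) ⊃ z): 0.3 ≤ 0.6, so result = 1
((((((((((z ⊃ y) ⊃ z) ⊃ ¬y) ⊃ x) ⊃ z) ⊃ z) ⊃ x) ⊃ y) ⊃ z) ⊃ x): 1 > 0.4, so result = 0.4
(((((((((((z ⊃ y) ⊃ z) ⊃ ¬y) ⊃ x) ⊃ z) ⊃ z) ⊃ x) ⊃ y) ⊃ z) ⊃ x) ⊃ z): 0.4 ≤ 0.6, so result = 1
((((((((((((z ⊃ y) ⊃ z) ⊃ ¬y) ⊃ x) ⊃ z) ⊃ z) ⊃ x) ⊃ y) ⊃ z) ⊃ x) ⊃ z) ⊃ z): 1 > 0.6, so result = 0.6
(((((((((((((z ⊃ y) ⊃ z) ⊃ ¬y) ⊃ x) ⊃ z) ⊃ z) ⊃ x) ⊃ y) ⊃ z) ⊃ x) ⊃ z) ⊃ z) ⊃ y): 0.6 > 0.3, so result = 0.3
((((((((((((((z ⊃ y) ⊃ z) ⊃ ¬y) ⊃ x) ⊃ z) ⊃ z) ⊃ x) ⊃ y) ⊃ z) ⊃ x) ⊃ z) ⊃ z) ⊃ y) ⊃ x): 0.3 ≤ 0.4, so result = 1
(((((((((((((((z ⊃ y) ⊃ z) ⊃ ¬y) ⊃ x) ⊃ z) ⊃ z) ⊃ x) ⊃ y) ⊃ z) ⊃ x) ⊃ z) ⊃ z) ⊃ y) ⊃ x) ⊃ z): 1 > 0.6, so result = 0.6
((((((((((((((((z ⊃ y) ⊃ z) ⊃ ¬y) ⊃ x) ⊃ z) ⊃ z) ⊃ x) ⊃ y) ⊃ z) ⊃ x) ⊃ z) ⊃ z) ⊃ y) ⊃ x) ⊃ z) ⊃ z): 0.6 ≤ 0.6, so result = 1
(((((((((((((((((z ⊃ y) ⊃ z) ⊃ ¬y) ⊃ x) ⊃ z) ⊃ z) ⊃ x) ⊃ y) ⊃ z) ⊃ x) ⊃ z) ⊃ z) ⊃ y) ⊃ x) ⊃ z) ⊃ z) ⊃ x): 1 > 0.4, so result = 0.4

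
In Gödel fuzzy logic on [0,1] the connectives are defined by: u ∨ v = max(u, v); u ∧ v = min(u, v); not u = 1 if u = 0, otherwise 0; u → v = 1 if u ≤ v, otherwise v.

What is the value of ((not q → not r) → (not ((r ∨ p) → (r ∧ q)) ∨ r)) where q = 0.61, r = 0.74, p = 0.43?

not q: Gödel ¬ of 0.61 = 0 (operand ≠ 0)
not r: Gödel ¬ of 0.74 = 0 (operand ≠ 0)
(not q → not r): 0 ≤ 0, so result = 1
(r ∨ p) = max(0.74, 0.43) = 0.74
(r ∧ q) = min(0.74, 0.61) = 0.61
((r ∨ p) → (r ∧ q)): 0.74 > 0.61, so result = 0.61
not ((r ∨ p) → (r ∧ q)): Gödel ¬ of 0.61 = 0 (operand ≠ 0)
(not ((r ∨ p) → (r ∧ q)) ∨ r) = max(0, 0.74) = 0.74
((not q → not r) → (not ((r ∨ p) → (r ∧ q)) ∨ r)): 1 > 0.74, so result = 0.74

0.74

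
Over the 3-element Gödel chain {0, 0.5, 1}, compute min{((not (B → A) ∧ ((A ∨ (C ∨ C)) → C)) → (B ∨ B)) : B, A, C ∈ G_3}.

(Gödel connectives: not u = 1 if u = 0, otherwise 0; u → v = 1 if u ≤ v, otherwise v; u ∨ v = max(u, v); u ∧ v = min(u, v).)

0.50

The minimum is attained at B = 0.5, A = 0, C = 0:
  (B → A): 0.5 > 0, so result = 0
  not (B → A): Gödel ¬ of 0 = 1 (operand is 0)
  (C ∨ C) = max(0, 0) = 0
  (A ∨ (C ∨ C)) = max(0, 0) = 0
  ((A ∨ (C ∨ C)) → C): 0 ≤ 0, so result = 1
  (not (B → A) ∧ ((A ∨ (C ∨ C)) → C)) = min(1, 1) = 1
  (B ∨ B) = max(0.5, 0.5) = 0.5
  ((not (B → A) ∧ ((A ∨ (C ∨ C)) → C)) → (B ∨ B)): 1 > 0.5, so result = 0.5
Checking all 27 assignments confirms none give a value below 0.50.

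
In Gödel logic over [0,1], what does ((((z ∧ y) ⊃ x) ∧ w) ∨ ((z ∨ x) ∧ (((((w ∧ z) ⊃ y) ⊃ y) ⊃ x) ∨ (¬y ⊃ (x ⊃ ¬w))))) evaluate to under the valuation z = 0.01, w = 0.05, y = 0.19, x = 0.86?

(z ∧ y) = min(0.01, 0.19) = 0.01
((z ∧ y) ⊃ x): 0.01 ≤ 0.86, so result = 1
(((z ∧ y) ⊃ x) ∧ w) = min(1, 0.05) = 0.05
(z ∨ x) = max(0.01, 0.86) = 0.86
(w ∧ z) = min(0.05, 0.01) = 0.01
((w ∧ z) ⊃ y): 0.01 ≤ 0.19, so result = 1
(((w ∧ z) ⊃ y) ⊃ y): 1 > 0.19, so result = 0.19
((((w ∧ z) ⊃ y) ⊃ y) ⊃ x): 0.19 ≤ 0.86, so result = 1
¬y: Gödel ¬ of 0.19 = 0 (operand ≠ 0)
¬w: Gödel ¬ of 0.05 = 0 (operand ≠ 0)
(x ⊃ ¬w): 0.86 > 0, so result = 0
(¬y ⊃ (x ⊃ ¬w)): 0 ≤ 0, so result = 1
(((((w ∧ z) ⊃ y) ⊃ y) ⊃ x) ∨ (¬y ⊃ (x ⊃ ¬w))) = max(1, 1) = 1
((z ∨ x) ∧ (((((w ∧ z) ⊃ y) ⊃ y) ⊃ x) ∨ (¬y ⊃ (x ⊃ ¬w)))) = min(0.86, 1) = 0.86
((((z ∧ y) ⊃ x) ∧ w) ∨ ((z ∨ x) ∧ (((((w ∧ z) ⊃ y) ⊃ y) ⊃ x) ∨ (¬y ⊃ (x ⊃ ¬w))))) = max(0.05, 0.86) = 0.86

0.86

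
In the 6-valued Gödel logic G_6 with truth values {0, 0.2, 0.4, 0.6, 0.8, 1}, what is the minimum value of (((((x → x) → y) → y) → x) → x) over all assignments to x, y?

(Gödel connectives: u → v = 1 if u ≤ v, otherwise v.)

1.00

Every assignment gives 1. For instance at x = 0, y = 0:
  (x → x): 0 ≤ 0, so result = 1
  ((x → x) → y): 1 > 0, so result = 0
  (((x → x) → y) → y): 0 ≤ 0, so result = 1
  ((((x → x) → y) → y) → x): 1 > 0, so result = 0
  (((((x → x) → y) → y) → x) → x): 0 ≤ 0, so result = 1
All 36 assignments give value 1 — the formula is a G_6-tautology.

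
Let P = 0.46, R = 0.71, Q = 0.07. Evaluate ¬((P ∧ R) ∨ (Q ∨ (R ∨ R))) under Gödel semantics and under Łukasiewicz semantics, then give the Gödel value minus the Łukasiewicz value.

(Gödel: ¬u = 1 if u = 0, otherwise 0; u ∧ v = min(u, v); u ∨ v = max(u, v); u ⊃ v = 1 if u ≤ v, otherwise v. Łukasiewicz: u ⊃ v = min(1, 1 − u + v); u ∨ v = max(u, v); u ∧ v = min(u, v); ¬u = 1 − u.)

Gödel evaluation:
  (P ∧ R) = min(0.46, 0.71) = 0.46
  (R ∨ R) = max(0.71, 0.71) = 0.71
  (Q ∨ (R ∨ R)) = max(0.07, 0.71) = 0.71
  ((P ∧ R) ∨ (Q ∨ (R ∨ R))) = max(0.46, 0.71) = 0.71
  ¬((P ∧ R) ∨ (Q ∨ (R ∨ R))): Gödel ¬ of 0.71 = 0 (operand ≠ 0)
  Gödel value = 0
Łukasiewicz evaluation:
  (P ∧ R) = min(0.46, 0.71) = 0.46
  (R ∨ R) = max(0.71, 0.71) = 0.71
  (Q ∨ (R ∨ R)) = max(0.07, 0.71) = 0.71
  ((P ∧ R) ∨ (Q ∨ (R ∨ R))) = max(0.46, 0.71) = 0.71
  ¬((P ∧ R) ∨ (Q ∨ (R ∨ R))): Łukasiewicz ¬ gives 1 − 0.71 = 0.29
  Łukasiewicz value = 0.29
Difference: 0 − 0.29 = -0.29

-0.29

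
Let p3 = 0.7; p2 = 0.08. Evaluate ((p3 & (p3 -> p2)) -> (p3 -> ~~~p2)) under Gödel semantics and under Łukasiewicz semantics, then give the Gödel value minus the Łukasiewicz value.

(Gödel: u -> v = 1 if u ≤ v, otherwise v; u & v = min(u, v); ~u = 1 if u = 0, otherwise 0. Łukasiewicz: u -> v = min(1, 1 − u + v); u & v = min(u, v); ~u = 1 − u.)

-1.00

Gödel evaluation:
  (p3 -> p2): 0.7 > 0.08, so result = 0.08
  (p3 & (p3 -> p2)) = min(0.7, 0.08) = 0.08
  ~p2: Gödel ¬ of 0.08 = 0 (operand ≠ 0)
  ~~p2: Gödel ¬ of 0 = 1 (operand is 0)
  ~~~p2: Gödel ¬ of 1 = 0 (operand ≠ 0)
  (p3 -> ~~~p2): 0.7 > 0, so result = 0
  ((p3 & (p3 -> p2)) -> (p3 -> ~~~p2)): 0.08 > 0, so result = 0
  Gödel value = 0
Łukasiewicz evaluation:
  (p3 -> p2): min(1, 1 − 0.7 + 0.08) = 0.38
  (p3 & (p3 -> p2)) = min(0.7, 0.38) = 0.38
  ~p2: Łukasiewicz ¬ gives 1 − 0.08 = 0.92
  ~~p2: Łukasiewicz ¬ gives 1 − 0.92 = 0.08
  ~~~p2: Łukasiewicz ¬ gives 1 − 0.08 = 0.92
  (p3 -> ~~~p2): min(1, 1 − 0.7 + 0.92) = 1
  ((p3 & (p3 -> p2)) -> (p3 -> ~~~p2)): min(1, 1 − 0.38 + 1) = 1
  Łukasiewicz value = 1
Difference: 0 − 1 = -1.00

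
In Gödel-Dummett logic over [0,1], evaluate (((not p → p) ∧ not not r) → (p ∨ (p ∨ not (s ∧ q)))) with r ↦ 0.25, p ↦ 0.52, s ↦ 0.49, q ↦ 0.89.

0.52

not p: Gödel ¬ of 0.52 = 0 (operand ≠ 0)
(not p → p): 0 ≤ 0.52, so result = 1
not r: Gödel ¬ of 0.25 = 0 (operand ≠ 0)
not not r: Gödel ¬ of 0 = 1 (operand is 0)
((not p → p) ∧ not not r) = min(1, 1) = 1
(s ∧ q) = min(0.49, 0.89) = 0.49
not (s ∧ q): Gödel ¬ of 0.49 = 0 (operand ≠ 0)
(p ∨ not (s ∧ q)) = max(0.52, 0) = 0.52
(p ∨ (p ∨ not (s ∧ q))) = max(0.52, 0.52) = 0.52
(((not p → p) ∧ not not r) → (p ∨ (p ∨ not (s ∧ q)))): 1 > 0.52, so result = 0.52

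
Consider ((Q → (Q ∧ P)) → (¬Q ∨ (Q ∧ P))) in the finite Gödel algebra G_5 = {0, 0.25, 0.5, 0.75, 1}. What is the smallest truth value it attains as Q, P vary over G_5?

The minimum is attained at Q = 0.25, P = 0.25:
  (Q ∧ P) = min(0.25, 0.25) = 0.25
  (Q → (Q ∧ P)): 0.25 ≤ 0.25, so result = 1
  ¬Q: Gödel ¬ of 0.25 = 0 (operand ≠ 0)
  (Q ∧ P) = min(0.25, 0.25) = 0.25
  (¬Q ∨ (Q ∧ P)) = max(0, 0.25) = 0.25
  ((Q → (Q ∧ P)) → (¬Q ∨ (Q ∧ P))): 1 > 0.25, so result = 0.25
Checking all 25 assignments confirms none give a value below 0.25.

0.25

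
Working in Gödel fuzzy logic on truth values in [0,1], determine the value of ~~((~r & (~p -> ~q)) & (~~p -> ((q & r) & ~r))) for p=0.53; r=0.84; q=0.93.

~r: Gödel ¬ of 0.84 = 0 (operand ≠ 0)
~p: Gödel ¬ of 0.53 = 0 (operand ≠ 0)
~q: Gödel ¬ of 0.93 = 0 (operand ≠ 0)
(~p -> ~q): 0 ≤ 0, so result = 1
(~r & (~p -> ~q)) = min(0, 1) = 0
~p: Gödel ¬ of 0.53 = 0 (operand ≠ 0)
~~p: Gödel ¬ of 0 = 1 (operand is 0)
(q & r) = min(0.93, 0.84) = 0.84
~r: Gödel ¬ of 0.84 = 0 (operand ≠ 0)
((q & r) & ~r) = min(0.84, 0) = 0
(~~p -> ((q & r) & ~r)): 1 > 0, so result = 0
((~r & (~p -> ~q)) & (~~p -> ((q & r) & ~r))) = min(0, 0) = 0
~((~r & (~p -> ~q)) & (~~p -> ((q & r) & ~r))): Gödel ¬ of 0 = 1 (operand is 0)
~~((~r & (~p -> ~q)) & (~~p -> ((q & r) & ~r))): Gödel ¬ of 1 = 0 (operand ≠ 0)

0.00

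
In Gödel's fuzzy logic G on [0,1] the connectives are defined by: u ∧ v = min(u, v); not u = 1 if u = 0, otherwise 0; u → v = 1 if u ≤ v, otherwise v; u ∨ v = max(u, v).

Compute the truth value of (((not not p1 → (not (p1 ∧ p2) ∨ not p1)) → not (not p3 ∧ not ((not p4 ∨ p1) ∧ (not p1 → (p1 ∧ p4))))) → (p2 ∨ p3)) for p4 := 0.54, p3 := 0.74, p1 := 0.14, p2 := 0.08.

0.74

not p1: Gödel ¬ of 0.14 = 0 (operand ≠ 0)
not not p1: Gödel ¬ of 0 = 1 (operand is 0)
(p1 ∧ p2) = min(0.14, 0.08) = 0.08
not (p1 ∧ p2): Gödel ¬ of 0.08 = 0 (operand ≠ 0)
not p1: Gödel ¬ of 0.14 = 0 (operand ≠ 0)
(not (p1 ∧ p2) ∨ not p1) = max(0, 0) = 0
(not not p1 → (not (p1 ∧ p2) ∨ not p1)): 1 > 0, so result = 0
not p3: Gödel ¬ of 0.74 = 0 (operand ≠ 0)
not p4: Gödel ¬ of 0.54 = 0 (operand ≠ 0)
(not p4 ∨ p1) = max(0, 0.14) = 0.14
not p1: Gödel ¬ of 0.14 = 0 (operand ≠ 0)
(p1 ∧ p4) = min(0.14, 0.54) = 0.14
(not p1 → (p1 ∧ p4)): 0 ≤ 0.14, so result = 1
((not p4 ∨ p1) ∧ (not p1 → (p1 ∧ p4))) = min(0.14, 1) = 0.14
not ((not p4 ∨ p1) ∧ (not p1 → (p1 ∧ p4))): Gödel ¬ of 0.14 = 0 (operand ≠ 0)
(not p3 ∧ not ((not p4 ∨ p1) ∧ (not p1 → (p1 ∧ p4)))) = min(0, 0) = 0
not (not p3 ∧ not ((not p4 ∨ p1) ∧ (not p1 → (p1 ∧ p4)))): Gödel ¬ of 0 = 1 (operand is 0)
((not not p1 → (not (p1 ∧ p2) ∨ not p1)) → not (not p3 ∧ not ((not p4 ∨ p1) ∧ (not p1 → (p1 ∧ p4))))): 0 ≤ 1, so result = 1
(p2 ∨ p3) = max(0.08, 0.74) = 0.74
(((not not p1 → (not (p1 ∧ p2) ∨ not p1)) → not (not p3 ∧ not ((not p4 ∨ p1) ∧ (not p1 → (p1 ∧ p4))))) → (p2 ∨ p3)): 1 > 0.74, so result = 0.74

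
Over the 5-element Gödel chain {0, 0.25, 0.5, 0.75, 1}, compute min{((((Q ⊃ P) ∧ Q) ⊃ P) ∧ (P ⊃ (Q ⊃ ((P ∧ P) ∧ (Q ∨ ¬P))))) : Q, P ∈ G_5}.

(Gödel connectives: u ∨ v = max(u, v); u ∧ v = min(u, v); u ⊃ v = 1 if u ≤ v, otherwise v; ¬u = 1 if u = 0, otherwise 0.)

1.00

Every assignment gives 1. For instance at Q = 0, P = 0:
  (Q ⊃ P): 0 ≤ 0, so result = 1
  ((Q ⊃ P) ∧ Q) = min(1, 0) = 0
  (((Q ⊃ P) ∧ Q) ⊃ P): 0 ≤ 0, so result = 1
  (P ∧ P) = min(0, 0) = 0
  ¬P: Gödel ¬ of 0 = 1 (operand is 0)
  (Q ∨ ¬P) = max(0, 1) = 1
  ((P ∧ P) ∧ (Q ∨ ¬P)) = min(0, 1) = 0
  (Q ⊃ ((P ∧ P) ∧ (Q ∨ ¬P))): 0 ≤ 0, so result = 1
  (P ⊃ (Q ⊃ ((P ∧ P) ∧ (Q ∨ ¬P)))): 0 ≤ 1, so result = 1
  ((((Q ⊃ P) ∧ Q) ⊃ P) ∧ (P ⊃ (Q ⊃ ((P ∧ P) ∧ (Q ∨ ¬P))))) = min(1, 1) = 1
All 25 assignments give value 1 — the formula is a G_5-tautology.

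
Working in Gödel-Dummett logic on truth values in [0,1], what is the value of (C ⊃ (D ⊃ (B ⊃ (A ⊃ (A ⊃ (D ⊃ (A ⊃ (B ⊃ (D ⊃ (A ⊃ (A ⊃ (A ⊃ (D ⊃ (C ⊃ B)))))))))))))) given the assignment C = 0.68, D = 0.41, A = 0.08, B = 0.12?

1.00

(C ⊃ B): 0.68 > 0.12, so result = 0.12
(D ⊃ (C ⊃ B)): 0.41 > 0.12, so result = 0.12
(A ⊃ (D ⊃ (C ⊃ B))): 0.08 ≤ 0.12, so result = 1
(A ⊃ (A ⊃ (D ⊃ (C ⊃ B)))): 0.08 ≤ 1, so result = 1
(A ⊃ (A ⊃ (A ⊃ (D ⊃ (C ⊃ B))))): 0.08 ≤ 1, so result = 1
(D ⊃ (A ⊃ (A ⊃ (A ⊃ (D ⊃ (C ⊃ B)))))): 0.41 ≤ 1, so result = 1
(B ⊃ (D ⊃ (A ⊃ (A ⊃ (A ⊃ (D ⊃ (C ⊃ B))))))): 0.12 ≤ 1, so result = 1
(A ⊃ (B ⊃ (D ⊃ (A ⊃ (A ⊃ (A ⊃ (D ⊃ (C ⊃ B)))))))): 0.08 ≤ 1, so result = 1
(D ⊃ (A ⊃ (B ⊃ (D ⊃ (A ⊃ (A ⊃ (A ⊃ (D ⊃ (C ⊃ B))))))))): 0.41 ≤ 1, so result = 1
(A ⊃ (D ⊃ (A ⊃ (B ⊃ (D ⊃ (A ⊃ (A ⊃ (A ⊃ (D ⊃ (C ⊃ B)))))))))): 0.08 ≤ 1, so result = 1
(A ⊃ (A ⊃ (D ⊃ (A ⊃ (B ⊃ (D ⊃ (A ⊃ (A ⊃ (A ⊃ (D ⊃ (C ⊃ B))))))))))): 0.08 ≤ 1, so result = 1
(B ⊃ (A ⊃ (A ⊃ (D ⊃ (A ⊃ (B ⊃ (D ⊃ (A ⊃ (A ⊃ (A ⊃ (D ⊃ (C ⊃ B)))))))))))): 0.12 ≤ 1, so result = 1
(D ⊃ (B ⊃ (A ⊃ (A ⊃ (D ⊃ (A ⊃ (B ⊃ (D ⊃ (A ⊃ (A ⊃ (A ⊃ (D ⊃ (C ⊃ B))))))))))))): 0.41 ≤ 1, so result = 1
(C ⊃ (D ⊃ (B ⊃ (A ⊃ (A ⊃ (D ⊃ (A ⊃ (B ⊃ (D ⊃ (A ⊃ (A ⊃ (A ⊃ (D ⊃ (C ⊃ B)))))))))))))): 0.68 ≤ 1, so result = 1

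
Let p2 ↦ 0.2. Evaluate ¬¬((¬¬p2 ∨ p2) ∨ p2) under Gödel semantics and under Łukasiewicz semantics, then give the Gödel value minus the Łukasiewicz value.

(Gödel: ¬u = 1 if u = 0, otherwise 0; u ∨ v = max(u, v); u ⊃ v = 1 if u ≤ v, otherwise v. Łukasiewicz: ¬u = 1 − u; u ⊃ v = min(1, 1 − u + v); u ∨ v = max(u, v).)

0.80

Gödel evaluation:
  ¬p2: Gödel ¬ of 0.2 = 0 (operand ≠ 0)
  ¬¬p2: Gödel ¬ of 0 = 1 (operand is 0)
  (¬¬p2 ∨ p2) = max(1, 0.2) = 1
  ((¬¬p2 ∨ p2) ∨ p2) = max(1, 0.2) = 1
  ¬((¬¬p2 ∨ p2) ∨ p2): Gödel ¬ of 1 = 0 (operand ≠ 0)
  ¬¬((¬¬p2 ∨ p2) ∨ p2): Gödel ¬ of 0 = 1 (operand is 0)
  Gödel value = 1
Łukasiewicz evaluation:
  ¬p2: Łukasiewicz ¬ gives 1 − 0.2 = 0.8
  ¬¬p2: Łukasiewicz ¬ gives 1 − 0.8 = 0.2
  (¬¬p2 ∨ p2) = max(0.2, 0.2) = 0.2
  ((¬¬p2 ∨ p2) ∨ p2) = max(0.2, 0.2) = 0.2
  ¬((¬¬p2 ∨ p2) ∨ p2): Łukasiewicz ¬ gives 1 − 0.2 = 0.8
  ¬¬((¬¬p2 ∨ p2) ∨ p2): Łukasiewicz ¬ gives 1 − 0.8 = 0.2
  Łukasiewicz value = 0.2
Difference: 1 − 0.2 = 0.80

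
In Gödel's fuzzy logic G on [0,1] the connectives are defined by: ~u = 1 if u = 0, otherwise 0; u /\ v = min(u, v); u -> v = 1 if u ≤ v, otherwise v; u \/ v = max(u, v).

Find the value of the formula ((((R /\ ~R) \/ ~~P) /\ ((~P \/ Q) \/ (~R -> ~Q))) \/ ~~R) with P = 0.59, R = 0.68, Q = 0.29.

~R: Gödel ¬ of 0.68 = 0 (operand ≠ 0)
(R /\ ~R) = min(0.68, 0) = 0
~P: Gödel ¬ of 0.59 = 0 (operand ≠ 0)
~~P: Gödel ¬ of 0 = 1 (operand is 0)
((R /\ ~R) \/ ~~P) = max(0, 1) = 1
~P: Gödel ¬ of 0.59 = 0 (operand ≠ 0)
(~P \/ Q) = max(0, 0.29) = 0.29
~R: Gödel ¬ of 0.68 = 0 (operand ≠ 0)
~Q: Gödel ¬ of 0.29 = 0 (operand ≠ 0)
(~R -> ~Q): 0 ≤ 0, so result = 1
((~P \/ Q) \/ (~R -> ~Q)) = max(0.29, 1) = 1
(((R /\ ~R) \/ ~~P) /\ ((~P \/ Q) \/ (~R -> ~Q))) = min(1, 1) = 1
~R: Gödel ¬ of 0.68 = 0 (operand ≠ 0)
~~R: Gödel ¬ of 0 = 1 (operand is 0)
((((R /\ ~R) \/ ~~P) /\ ((~P \/ Q) \/ (~R -> ~Q))) \/ ~~R) = max(1, 1) = 1

1.00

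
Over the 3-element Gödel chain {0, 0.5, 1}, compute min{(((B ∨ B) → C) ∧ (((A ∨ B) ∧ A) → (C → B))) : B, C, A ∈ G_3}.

The minimum is attained at B = 0, C = 0.5, A = 0.5:
  (B ∨ B) = max(0, 0) = 0
  ((B ∨ B) → C): 0 ≤ 0.5, so result = 1
  (A ∨ B) = max(0.5, 0) = 0.5
  ((A ∨ B) ∧ A) = min(0.5, 0.5) = 0.5
  (C → B): 0.5 > 0, so result = 0
  (((A ∨ B) ∧ A) → (C → B)): 0.5 > 0, so result = 0
  (((B ∨ B) → C) ∧ (((A ∨ B) ∧ A) → (C → B))) = min(1, 0) = 0
Checking all 27 assignments confirms none give a value below 0.00.

0.00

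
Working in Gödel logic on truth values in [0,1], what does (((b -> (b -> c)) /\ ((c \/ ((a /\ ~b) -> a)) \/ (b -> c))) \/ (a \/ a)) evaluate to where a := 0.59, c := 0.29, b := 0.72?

(b -> c): 0.72 > 0.29, so result = 0.29
(b -> (b -> c)): 0.72 > 0.29, so result = 0.29
~b: Gödel ¬ of 0.72 = 0 (operand ≠ 0)
(a /\ ~b) = min(0.59, 0) = 0
((a /\ ~b) -> a): 0 ≤ 0.59, so result = 1
(c \/ ((a /\ ~b) -> a)) = max(0.29, 1) = 1
(b -> c): 0.72 > 0.29, so result = 0.29
((c \/ ((a /\ ~b) -> a)) \/ (b -> c)) = max(1, 0.29) = 1
((b -> (b -> c)) /\ ((c \/ ((a /\ ~b) -> a)) \/ (b -> c))) = min(0.29, 1) = 0.29
(a \/ a) = max(0.59, 0.59) = 0.59
(((b -> (b -> c)) /\ ((c \/ ((a /\ ~b) -> a)) \/ (b -> c))) \/ (a \/ a)) = max(0.29, 0.59) = 0.59

0.59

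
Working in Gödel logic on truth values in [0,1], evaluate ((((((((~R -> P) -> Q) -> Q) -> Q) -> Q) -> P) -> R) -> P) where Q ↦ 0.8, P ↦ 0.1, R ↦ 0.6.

0.10

~R: Gödel ¬ of 0.6 = 0 (operand ≠ 0)
(~R -> P): 0 ≤ 0.1, so result = 1
((~R -> P) -> Q): 1 > 0.8, so result = 0.8
(((~R -> P) -> Q) -> Q): 0.8 ≤ 0.8, so result = 1
((((~R -> P) -> Q) -> Q) -> Q): 1 > 0.8, so result = 0.8
(((((~R -> P) -> Q) -> Q) -> Q) -> Q): 0.8 ≤ 0.8, so result = 1
((((((~R -> P) -> Q) -> Q) -> Q) -> Q) -> P): 1 > 0.1, so result = 0.1
(((((((~R -> P) -> Q) -> Q) -> Q) -> Q) -> P) -> R): 0.1 ≤ 0.6, so result = 1
((((((((~R -> P) -> Q) -> Q) -> Q) -> Q) -> P) -> R) -> P): 1 > 0.1, so result = 0.1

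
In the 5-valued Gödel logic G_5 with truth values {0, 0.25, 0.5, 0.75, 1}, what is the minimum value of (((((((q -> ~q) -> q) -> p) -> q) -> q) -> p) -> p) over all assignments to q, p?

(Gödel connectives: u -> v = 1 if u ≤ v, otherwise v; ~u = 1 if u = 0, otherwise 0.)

The minimum is attained at q = 0.25, p = 0.25:
  ~q: Gödel ¬ of 0.25 = 0 (operand ≠ 0)
  (q -> ~q): 0.25 > 0, so result = 0
  ((q -> ~q) -> q): 0 ≤ 0.25, so result = 1
  (((q -> ~q) -> q) -> p): 1 > 0.25, so result = 0.25
  ((((q -> ~q) -> q) -> p) -> q): 0.25 ≤ 0.25, so result = 1
  (((((q -> ~q) -> q) -> p) -> q) -> q): 1 > 0.25, so result = 0.25
  ((((((q -> ~q) -> q) -> p) -> q) -> q) -> p): 0.25 ≤ 0.25, so result = 1
  (((((((q -> ~q) -> q) -> p) -> q) -> q) -> p) -> p): 1 > 0.25, so result = 0.25
Checking all 25 assignments confirms none give a value below 0.25.

0.25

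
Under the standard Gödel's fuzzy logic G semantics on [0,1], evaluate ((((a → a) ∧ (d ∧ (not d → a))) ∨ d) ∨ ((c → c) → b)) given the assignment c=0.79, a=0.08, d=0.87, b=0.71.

(a → a): 0.08 ≤ 0.08, so result = 1
not d: Gödel ¬ of 0.87 = 0 (operand ≠ 0)
(not d → a): 0 ≤ 0.08, so result = 1
(d ∧ (not d → a)) = min(0.87, 1) = 0.87
((a → a) ∧ (d ∧ (not d → a))) = min(1, 0.87) = 0.87
(((a → a) ∧ (d ∧ (not d → a))) ∨ d) = max(0.87, 0.87) = 0.87
(c → c): 0.79 ≤ 0.79, so result = 1
((c → c) → b): 1 > 0.71, so result = 0.71
((((a → a) ∧ (d ∧ (not d → a))) ∨ d) ∨ ((c → c) → b)) = max(0.87, 0.71) = 0.87

0.87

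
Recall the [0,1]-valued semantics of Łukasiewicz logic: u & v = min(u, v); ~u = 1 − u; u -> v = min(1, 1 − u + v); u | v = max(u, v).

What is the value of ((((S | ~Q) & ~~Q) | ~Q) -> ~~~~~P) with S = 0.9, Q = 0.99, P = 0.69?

~Q: Łukasiewicz ¬ gives 1 − 0.99 = 0.01
(S | ~Q) = max(0.9, 0.01) = 0.9
~Q: Łukasiewicz ¬ gives 1 − 0.99 = 0.01
~~Q: Łukasiewicz ¬ gives 1 − 0.01 = 0.99
((S | ~Q) & ~~Q) = min(0.9, 0.99) = 0.9
~Q: Łukasiewicz ¬ gives 1 − 0.99 = 0.01
(((S | ~Q) & ~~Q) | ~Q) = max(0.9, 0.01) = 0.9
~P: Łukasiewicz ¬ gives 1 − 0.69 = 0.31
~~P: Łukasiewicz ¬ gives 1 − 0.31 = 0.69
~~~P: Łukasiewicz ¬ gives 1 − 0.69 = 0.31
~~~~P: Łukasiewicz ¬ gives 1 − 0.31 = 0.69
~~~~~P: Łukasiewicz ¬ gives 1 − 0.69 = 0.31
((((S | ~Q) & ~~Q) | ~Q) -> ~~~~~P): min(1, 1 − 0.9 + 0.31) = 0.41

0.41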